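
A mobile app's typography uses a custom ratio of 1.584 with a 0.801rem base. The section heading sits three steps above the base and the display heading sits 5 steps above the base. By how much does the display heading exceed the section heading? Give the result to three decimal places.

4.804rem

Step 3: 0.801 × 1.584³ = 3.18345rem
Step 5: 0.801 × 1.584⁵ = 7.98745rem
Difference: 7.98745 − 3.18345 = 4.80400rem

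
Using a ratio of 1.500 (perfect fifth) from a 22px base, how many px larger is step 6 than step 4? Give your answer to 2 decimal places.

139.22px

Step 4: 22.0 × 1.500⁴ = 111.3750px
Step 6: 22.0 × 1.500⁶ = 250.5938px
Difference: 250.5938 − 111.3750 = 139.2188px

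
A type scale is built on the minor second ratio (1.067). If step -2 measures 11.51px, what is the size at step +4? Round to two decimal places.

16.98px

11.51 × 1.067⁶ = 11.51 × 1.47566 ≈ 16.985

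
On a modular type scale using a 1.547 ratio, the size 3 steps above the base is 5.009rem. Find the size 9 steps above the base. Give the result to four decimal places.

68.6583rem

5.009 × 1.547⁶ = 5.009 × 13.70698 ≈ 68.6583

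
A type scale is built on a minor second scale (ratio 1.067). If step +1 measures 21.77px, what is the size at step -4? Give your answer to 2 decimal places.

Moving from step +1 to step -4 is 5 steps down, so divide by r⁵.
21.77 ÷ 1.067⁵ = 21.77 ÷ 1.38300 ≈ 15.741

15.74px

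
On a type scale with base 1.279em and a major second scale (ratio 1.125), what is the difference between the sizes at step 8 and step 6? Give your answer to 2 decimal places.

0.69em

Step 6: 1.279 × 1.125⁶ = 2.5929em
Step 8: 1.279 × 1.125⁸ = 3.2816em
Difference: 3.2816 − 2.5929 = 0.6887em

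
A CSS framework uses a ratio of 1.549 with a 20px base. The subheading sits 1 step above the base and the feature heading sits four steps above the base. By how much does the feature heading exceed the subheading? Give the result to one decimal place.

84.2px

Step 1: 20.0 × 1.549 = 30.980px
Step 4: 20.0 × 1.549⁴ = 115.143px
Difference: 115.143 − 30.980 = 84.163px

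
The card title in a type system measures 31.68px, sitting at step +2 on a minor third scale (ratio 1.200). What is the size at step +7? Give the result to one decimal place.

78.8px

31.68 × 1.200⁵ = 31.68 × 2.48832 ≈ 78.830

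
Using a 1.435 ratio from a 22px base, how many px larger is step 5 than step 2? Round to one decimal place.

Step 2: 22.0 × 1.435² = 45.303px
Step 5: 22.0 × 1.435⁵ = 133.870px
Difference: 133.870 − 45.303 = 88.567px

88.6px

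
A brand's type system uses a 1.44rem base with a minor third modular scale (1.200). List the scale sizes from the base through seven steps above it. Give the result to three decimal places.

Step 0: 1.44rem
Step 1: 1.44 × 1.200 = 1.728
Step 2: 1.44 × 1.200² = 2.074
Step 3: 1.44 × 1.200³ = 2.488
Step 4: 1.44 × 1.200⁴ = 2.986
Step 5: 1.44 × 1.200⁵ = 3.583
Step 6: 1.44 × 1.200⁶ = 4.300
Step 7: 1.44 × 1.200⁷ = 5.160

1.440rem, 1.728rem, 2.074rem, 2.488rem, 2.986rem, 3.583rem, 4.300rem, 5.160rem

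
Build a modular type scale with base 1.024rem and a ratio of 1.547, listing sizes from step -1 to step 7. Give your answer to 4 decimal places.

0.6619rem, 1.0240rem, 1.5841rem, 2.4506rem, 3.7911rem, 5.8649rem, 9.0730rem, 14.0360rem, 21.7136rem

Step -1: 1.024 ÷ 1.547 = 0.6619
Step 0: 1.024rem
Step 1: 1.024 × 1.547 = 1.5841
Step 2: 1.024 × 1.547² = 2.4506
Step 3: 1.024 × 1.547³ = 3.7911
Step 4: 1.024 × 1.547⁴ = 5.8649
Step 5: 1.024 × 1.547⁵ = 9.0730
Step 6: 1.024 × 1.547⁶ = 14.0360
Step 7: 1.024 × 1.547⁷ = 21.7136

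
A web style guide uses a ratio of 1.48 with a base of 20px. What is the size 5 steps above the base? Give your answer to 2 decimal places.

142.02px

Every step multiplies by the scale ratio.
20.0 × 1.48⁵ = 20.0 × 7.10082 ≈ 142.02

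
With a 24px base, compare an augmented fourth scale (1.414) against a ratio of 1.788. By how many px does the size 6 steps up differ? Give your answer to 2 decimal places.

592.35px

Augmented fourth: 24.0 × 1.414⁶ = 191.8261px
At 1.788: 24.0 × 1.788⁶ = 784.1810px
Difference: 784.1810 − 191.8261 = 592.3549px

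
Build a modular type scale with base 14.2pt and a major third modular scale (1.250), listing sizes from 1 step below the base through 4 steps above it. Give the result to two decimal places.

Step -1: 14.2 ÷ 1.250 = 11.36
Step 0: 14.2pt
Step 1: 14.2 × 1.250 = 17.75
Step 2: 14.2 × 1.250² = 22.19
Step 3: 14.2 × 1.250³ = 27.73
Step 4: 14.2 × 1.250⁴ = 34.67

11.36pt, 14.20pt, 17.75pt, 22.19pt, 27.73pt, 34.67pt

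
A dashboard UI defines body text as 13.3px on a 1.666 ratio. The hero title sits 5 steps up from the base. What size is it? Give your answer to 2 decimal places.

13.3 × 1.666⁵ = 13.3 × 12.83438 ≈ 170.70

170.70px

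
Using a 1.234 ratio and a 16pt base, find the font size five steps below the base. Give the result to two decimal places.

Every step multiplies by the scale ratio.
16.0 ÷ 1.234⁵ = 16.0 ÷ 2.86138 ≈ 5.59

5.59pt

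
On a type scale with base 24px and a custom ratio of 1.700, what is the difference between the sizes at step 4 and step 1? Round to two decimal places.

Step 1: 24.0 × 1.700 = 40.8000px
Step 4: 24.0 × 1.700⁴ = 200.4504px
Difference: 200.4504 − 40.8000 = 159.6504px

159.65px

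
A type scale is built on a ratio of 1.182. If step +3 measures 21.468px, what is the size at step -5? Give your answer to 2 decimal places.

5.63px

21.468 ÷ 1.182⁸ = 21.468 ÷ 3.81013 ≈ 5.634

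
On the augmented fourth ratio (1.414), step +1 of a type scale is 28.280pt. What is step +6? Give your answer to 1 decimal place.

The gap is 6 − (1) = 5 steps, so the factor is 1.414^5.
28.280 × 1.414⁵ = 28.280 × 5.65258 ≈ 159.855

159.9pt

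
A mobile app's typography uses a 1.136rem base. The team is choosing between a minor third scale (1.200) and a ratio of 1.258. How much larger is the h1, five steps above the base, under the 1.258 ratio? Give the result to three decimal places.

Minor third: 1.136 × 1.200⁵ = 2.82673rem
At 1.258: 1.136 × 1.258⁵ = 3.57916rem
Difference: 3.57916 − 2.82673 = 0.75243rem

0.752rem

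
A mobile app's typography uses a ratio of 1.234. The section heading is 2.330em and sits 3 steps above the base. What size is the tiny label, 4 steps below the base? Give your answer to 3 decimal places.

2.330 ÷ 1.234⁷ = 2.330 ÷ 4.35719 ≈ 0.535

0.535em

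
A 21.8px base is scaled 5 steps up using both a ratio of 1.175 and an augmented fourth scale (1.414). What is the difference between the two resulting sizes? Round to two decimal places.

At 1.175: 21.8 × 1.175⁵ = 48.8254px
Augmented fourth: 21.8 × 1.414⁵ = 123.2263px
Difference: 123.2263 − 48.8254 = 74.4009px

74.40px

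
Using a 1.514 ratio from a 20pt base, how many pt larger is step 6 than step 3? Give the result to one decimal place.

Step 3: 20.0 × 1.514³ = 69.408pt
Step 6: 20.0 × 1.514⁶ = 240.871pt
Difference: 240.871 − 69.408 = 171.463pt

171.5pt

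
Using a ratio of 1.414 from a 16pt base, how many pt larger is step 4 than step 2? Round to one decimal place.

32.0pt

Step 2: 16.0 × 1.414² = 31.990pt
Step 4: 16.0 × 1.414⁴ = 63.961pt
Difference: 63.961 − 31.990 = 31.971pt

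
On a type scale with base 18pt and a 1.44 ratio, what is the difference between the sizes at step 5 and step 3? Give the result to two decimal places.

57.70pt

Step 3: 18.0 × 1.44³ = 53.7477pt
Step 5: 18.0 × 1.44⁵ = 111.4513pt
Difference: 111.4513 − 53.7477 = 57.7036pt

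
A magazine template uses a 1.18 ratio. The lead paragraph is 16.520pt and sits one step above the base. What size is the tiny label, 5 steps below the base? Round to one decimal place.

6.1pt

16.520 ÷ 1.18⁶ = 16.520 ÷ 2.69955 ≈ 6.120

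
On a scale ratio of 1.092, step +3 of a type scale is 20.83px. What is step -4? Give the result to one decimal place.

11.2px

20.83 ÷ 1.092⁷ = 20.83 ÷ 1.85165 ≈ 11.249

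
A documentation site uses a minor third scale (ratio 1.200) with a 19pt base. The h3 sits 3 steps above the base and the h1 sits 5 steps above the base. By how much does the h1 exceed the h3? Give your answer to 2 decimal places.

Step 3: 19.0 × 1.200³ = 32.8320pt
Step 5: 19.0 × 1.200⁵ = 47.2781pt
Difference: 47.2781 − 32.8320 = 14.4461pt

14.45pt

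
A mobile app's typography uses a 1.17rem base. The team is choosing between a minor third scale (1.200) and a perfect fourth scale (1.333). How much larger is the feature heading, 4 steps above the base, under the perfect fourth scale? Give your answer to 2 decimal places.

Minor third: 1.17 × 1.200⁴ = 2.4261rem
Perfect fourth: 1.17 × 1.333⁴ = 3.6941rem
Difference: 3.6941 − 2.4261 = 1.2680rem

1.27rem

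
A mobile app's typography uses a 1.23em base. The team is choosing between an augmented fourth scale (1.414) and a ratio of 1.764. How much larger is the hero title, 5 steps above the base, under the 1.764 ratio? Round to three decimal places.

Augmented fourth: 1.23 × 1.414⁵ = 6.95268em
At 1.764: 1.23 × 1.764⁵ = 21.00864em
Difference: 21.00864 − 6.95268 = 14.05596em

14.056em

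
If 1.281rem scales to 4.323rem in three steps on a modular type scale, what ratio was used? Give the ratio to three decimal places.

1.500

r³ = 4.323 / 1.281, so r = (4.323/1.281)^(1/3).
r = 3.3747^(1/3) ≈ 1.5000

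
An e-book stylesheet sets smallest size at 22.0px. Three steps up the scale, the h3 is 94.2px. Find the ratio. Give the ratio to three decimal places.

r³ = 94.2 / 22.0, so r = (94.2/22.0)^(1/3).
r = 4.2818^(1/3) ≈ 1.6238

1.624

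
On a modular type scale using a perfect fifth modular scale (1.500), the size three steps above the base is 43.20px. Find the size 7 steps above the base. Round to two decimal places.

218.70px

43.20 × 1.500⁴ = 43.20 × 5.06250 ≈ 218.700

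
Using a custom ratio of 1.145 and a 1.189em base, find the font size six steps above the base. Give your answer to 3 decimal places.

1.189 × 1.145⁶ = 1.189 × 2.25337 ≈ 2.679

2.679em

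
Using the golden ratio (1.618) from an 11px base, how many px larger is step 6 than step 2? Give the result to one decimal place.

168.6px

Step 2: 11.0 × 1.618² = 28.797px
Step 6: 11.0 × 1.618⁶ = 197.362px
Difference: 197.362 − 28.797 = 168.565px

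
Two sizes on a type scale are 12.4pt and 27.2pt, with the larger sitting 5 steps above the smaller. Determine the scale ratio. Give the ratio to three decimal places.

1.170

r⁵ = 27.2 / 12.4, so r = (27.2/12.4)^(1/5).
r = 2.1935^(1/5) ≈ 1.1701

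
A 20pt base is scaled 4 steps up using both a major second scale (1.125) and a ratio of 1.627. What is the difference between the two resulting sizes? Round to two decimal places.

108.11pt

Major second: 20.0 × 1.125⁴ = 32.0361pt
At 1.627: 20.0 × 1.627⁴ = 140.1458pt
Difference: 140.1458 − 32.0361 = 108.1097pt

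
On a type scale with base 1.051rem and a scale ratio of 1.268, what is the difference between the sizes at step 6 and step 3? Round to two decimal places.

Step 3: 1.051 × 1.268³ = 2.1427rem
Step 6: 1.051 × 1.268⁶ = 4.3684rem
Difference: 4.3684 − 2.1427 = 2.2257rem

2.23rem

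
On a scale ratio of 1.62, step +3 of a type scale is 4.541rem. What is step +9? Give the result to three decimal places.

82.081rem

Moving from step +3 to step +9 is 6 steps up, so multiply by r⁶.
4.541 × 1.62⁶ = 4.541 × 18.07549 ≈ 82.081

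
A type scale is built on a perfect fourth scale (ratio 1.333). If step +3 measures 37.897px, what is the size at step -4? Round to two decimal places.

5.07px

37.897 ÷ 1.333⁷ = 37.897 ÷ 7.47844 ≈ 5.068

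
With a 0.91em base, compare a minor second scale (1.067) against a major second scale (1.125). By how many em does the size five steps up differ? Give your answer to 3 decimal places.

0.381em

Minor second: 0.91 × 1.067⁵ = 1.25853em
Major second: 0.91 × 1.125⁵ = 1.63985em
Difference: 1.63985 − 1.25853 = 0.38132em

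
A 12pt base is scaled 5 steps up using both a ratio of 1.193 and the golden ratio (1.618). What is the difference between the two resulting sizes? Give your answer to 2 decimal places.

104.07pt

At 1.193: 12.0 × 1.193⁵ = 28.9990pt
Golden ratio: 12.0 × 1.618⁵ = 133.0681pt
Difference: 133.0681 − 28.9990 = 104.0691pt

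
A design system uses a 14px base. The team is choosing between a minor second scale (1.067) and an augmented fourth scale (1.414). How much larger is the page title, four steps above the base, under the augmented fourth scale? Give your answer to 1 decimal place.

Minor second: 14.0 × 1.067⁴ = 18.146px
Augmented fourth: 14.0 × 1.414⁴ = 55.966px
Difference: 55.966 − 18.146 = 37.820px

37.8px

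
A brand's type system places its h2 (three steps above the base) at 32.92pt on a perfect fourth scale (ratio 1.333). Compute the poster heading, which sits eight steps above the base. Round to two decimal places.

138.55pt

The gap is 8 − (3) = 5 steps, so the factor is 1.333^5.
32.92 × 1.333⁵ = 32.92 × 4.20873 ≈ 138.551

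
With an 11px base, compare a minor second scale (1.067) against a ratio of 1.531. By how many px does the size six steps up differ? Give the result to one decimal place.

Minor second: 11.0 × 1.067⁶ = 16.232px
At 1.531: 11.0 × 1.531⁶ = 141.659px
Difference: 141.659 − 16.232 = 125.427px

125.4px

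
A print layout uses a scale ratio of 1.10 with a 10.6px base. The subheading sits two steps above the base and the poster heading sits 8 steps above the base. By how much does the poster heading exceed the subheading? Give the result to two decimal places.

9.90px

Step 2: 10.6 × 1.10² = 12.8260px
Step 8: 10.6 × 1.10⁸ = 22.7220px
Difference: 22.7220 − 12.8260 = 9.8960px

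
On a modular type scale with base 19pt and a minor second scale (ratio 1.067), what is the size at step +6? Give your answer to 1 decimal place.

Every step multiplies by the scale ratio.
19.0 × 1.067⁶ = 19.0 × 1.47566 ≈ 28.04

28.0pt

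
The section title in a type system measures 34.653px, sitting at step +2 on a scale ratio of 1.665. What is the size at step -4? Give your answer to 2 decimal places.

1.63px

Moving from step +2 to step -4 is 6 steps down, so divide by r⁶.
34.653 ÷ 1.665⁶ = 34.653 ÷ 21.30519 ≈ 1.627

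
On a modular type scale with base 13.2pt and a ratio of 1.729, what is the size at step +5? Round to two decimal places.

13.2 × 1.729⁵ = 13.2 × 15.45165 ≈ 203.96

203.96pt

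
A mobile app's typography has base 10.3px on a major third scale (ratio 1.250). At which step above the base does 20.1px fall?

1.250ⁿ = 20.1 / 10.3 = 1.9515
n = ln(1.9515) / ln(1.250) = 0.6686 / 0.2231 ≈ 3.00

3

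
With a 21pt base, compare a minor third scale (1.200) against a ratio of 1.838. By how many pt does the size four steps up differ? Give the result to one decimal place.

196.1pt

Minor third: 21.0 × 1.200⁴ = 43.546pt
At 1.838: 21.0 × 1.838⁴ = 239.663pt
Difference: 239.663 − 43.546 = 196.117pt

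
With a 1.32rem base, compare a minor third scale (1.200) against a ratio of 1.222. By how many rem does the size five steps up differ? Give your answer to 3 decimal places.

Minor third: 1.32 × 1.200⁵ = 3.28458rem
At 1.222: 1.32 × 1.222⁵ = 3.59691rem
Difference: 3.59691 − 3.28458 = 0.31233rem

0.312rem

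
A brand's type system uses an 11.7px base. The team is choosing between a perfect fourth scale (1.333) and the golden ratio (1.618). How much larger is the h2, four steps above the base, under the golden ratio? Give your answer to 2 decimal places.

43.25px

Perfect fourth: 11.7 × 1.333⁴ = 36.9408px
Golden ratio: 11.7 × 1.618⁴ = 80.1863px
Difference: 80.1863 − 36.9408 = 43.2455px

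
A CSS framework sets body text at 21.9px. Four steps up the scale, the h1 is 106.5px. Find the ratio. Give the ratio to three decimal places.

1.485

The ratio satisfies 21.9 × r⁴ = 106.5, so r = (106.5 / 21.9)^(1/4).
r = 4.8630^(1/4) ≈ 1.4850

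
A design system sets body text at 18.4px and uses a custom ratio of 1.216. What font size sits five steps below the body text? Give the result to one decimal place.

A modular type scale is a geometric sequence: sizeₙ = base × rⁿ.
18.4 ÷ 1.216⁵ = 18.4 ÷ 2.65869 ≈ 6.92

6.9px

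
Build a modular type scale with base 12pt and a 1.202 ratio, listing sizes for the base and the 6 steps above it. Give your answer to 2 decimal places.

Step 0: 12pt
Step 1: 12.0 × 1.202 = 14.42
Step 2: 12.0 × 1.202² = 17.34
Step 3: 12.0 × 1.202³ = 20.84
Step 4: 12.0 × 1.202⁴ = 25.05
Step 5: 12.0 × 1.202⁵ = 30.11
Step 6: 12.0 × 1.202⁶ = 36.19

12.00pt, 14.42pt, 17.34pt, 20.84pt, 25.05pt, 30.11pt, 36.19pt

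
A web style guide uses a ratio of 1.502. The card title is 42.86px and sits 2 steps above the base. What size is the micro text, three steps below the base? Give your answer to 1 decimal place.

Moving from step +2 to step -3 is 5 steps down, so divide by r⁵.
42.86 ÷ 1.502⁵ = 42.86 ÷ 7.64451 ≈ 5.607

5.6px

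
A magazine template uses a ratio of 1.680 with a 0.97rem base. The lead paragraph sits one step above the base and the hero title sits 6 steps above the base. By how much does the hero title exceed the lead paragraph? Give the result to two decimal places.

20.18rem

Step 1: 0.97 × 1.680 = 1.6296rem
Step 6: 0.97 × 1.680⁶ = 21.8086rem
Difference: 21.8086 − 1.6296 = 20.1790rem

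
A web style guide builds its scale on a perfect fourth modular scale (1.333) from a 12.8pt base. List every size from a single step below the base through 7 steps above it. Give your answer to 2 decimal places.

9.60pt, 12.80pt, 17.06pt, 22.74pt, 30.32pt, 40.41pt, 53.87pt, 71.81pt, 95.72pt

Step -1: 12.8 ÷ 1.333 = 9.60
Step 0: 12.8pt
Step 1: 12.8 × 1.333 = 17.06
Step 2: 12.8 × 1.333² = 22.74
Step 3: 12.8 × 1.333³ = 30.32
Step 4: 12.8 × 1.333⁴ = 40.41
Step 5: 12.8 × 1.333⁵ = 53.87
Step 6: 12.8 × 1.333⁶ = 71.81
Step 7: 12.8 × 1.333⁷ = 95.72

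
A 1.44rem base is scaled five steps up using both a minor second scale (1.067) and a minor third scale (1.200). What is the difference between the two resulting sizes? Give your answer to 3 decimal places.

1.592rem

Minor second: 1.44 × 1.067⁵ = 1.99152rem
Minor third: 1.44 × 1.200⁵ = 3.58318rem
Difference: 3.58318 − 1.99152 = 1.59166rem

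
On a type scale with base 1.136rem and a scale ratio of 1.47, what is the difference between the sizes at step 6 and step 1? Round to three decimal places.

9.793rem

Step 1: 1.136 × 1.47 = 1.66992rem
Step 6: 1.136 × 1.47⁶ = 11.46258rem
Difference: 11.46258 − 1.66992 = 9.79266rem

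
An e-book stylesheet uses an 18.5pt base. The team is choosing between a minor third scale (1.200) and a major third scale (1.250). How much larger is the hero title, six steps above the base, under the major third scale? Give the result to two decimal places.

Minor third: 18.5 × 1.200⁶ = 55.2407pt
Major third: 18.5 × 1.250⁶ = 70.5719pt
Difference: 70.5719 − 55.2407 = 15.3312pt

15.33pt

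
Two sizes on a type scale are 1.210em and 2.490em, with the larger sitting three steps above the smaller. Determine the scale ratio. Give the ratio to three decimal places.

The ratio satisfies 1.210 × r³ = 2.490, so r = (2.490 / 1.210)^(1/3).
r = 2.0579^(1/3) ≈ 1.2720

1.272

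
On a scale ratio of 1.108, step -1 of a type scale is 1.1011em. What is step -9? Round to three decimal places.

1.1011 ÷ 1.108⁸ = 1.1011 ÷ 2.27153 ≈ 0.485

0.485em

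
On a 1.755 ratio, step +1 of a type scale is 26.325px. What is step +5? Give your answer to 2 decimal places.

The gap is 5 − (1) = 4 steps, so the factor is 1.755^4.
26.325 × 1.755⁴ = 26.325 × 9.48655 ≈ 249.734

249.73px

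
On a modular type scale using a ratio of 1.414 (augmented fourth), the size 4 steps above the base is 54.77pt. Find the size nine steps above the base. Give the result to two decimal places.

54.77 × 1.414⁵ = 54.77 × 5.65258 ≈ 309.592

309.59pt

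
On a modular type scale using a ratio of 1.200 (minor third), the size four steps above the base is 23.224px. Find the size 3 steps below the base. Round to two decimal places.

6.48px

23.224 ÷ 1.200⁷ = 23.224 ÷ 3.58318 ≈ 6.481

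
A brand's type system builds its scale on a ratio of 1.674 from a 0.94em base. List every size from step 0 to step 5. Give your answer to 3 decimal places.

0.940em, 1.574em, 2.634em, 4.410em, 7.382em, 12.357em

Step 0: 0.94em
Step 1: 0.94 × 1.674 = 1.574
Step 2: 0.94 × 1.674² = 2.634
Step 3: 0.94 × 1.674³ = 4.410
Step 4: 0.94 × 1.674⁴ = 7.382
Step 5: 0.94 × 1.674⁵ = 12.357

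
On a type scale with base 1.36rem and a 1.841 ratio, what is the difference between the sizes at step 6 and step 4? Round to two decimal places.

Step 4: 1.36 × 1.841⁴ = 15.6226rem
Step 6: 1.36 × 1.841⁶ = 52.9495rem
Difference: 52.9495 − 15.6226 = 37.3269rem

37.33rem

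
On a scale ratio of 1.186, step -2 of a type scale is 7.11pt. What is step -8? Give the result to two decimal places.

Moving from step -2 to step -8 is 6 steps down, so divide by r⁶.
7.11 ÷ 1.186⁶ = 7.11 ÷ 2.78297 ≈ 2.555

2.55pt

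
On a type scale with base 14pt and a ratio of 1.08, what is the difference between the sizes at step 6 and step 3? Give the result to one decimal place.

Step 3: 14.0 × 1.08³ = 17.636pt
Step 6: 14.0 × 1.08⁶ = 22.216pt
Difference: 22.216 − 17.636 = 4.580pt

4.6pt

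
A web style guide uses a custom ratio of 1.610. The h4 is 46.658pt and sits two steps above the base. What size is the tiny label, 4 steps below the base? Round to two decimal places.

2.68pt

46.658 ÷ 1.610⁶ = 46.658 ÷ 17.41627 ≈ 2.679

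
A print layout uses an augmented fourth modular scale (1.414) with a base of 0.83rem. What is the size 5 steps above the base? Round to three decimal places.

4.692rem

Each step on a modular scale multiplies by the ratio, so the size n steps from the base is base × ratioⁿ.
0.83 × 1.414⁵ = 0.83 × 5.65258 ≈ 4.692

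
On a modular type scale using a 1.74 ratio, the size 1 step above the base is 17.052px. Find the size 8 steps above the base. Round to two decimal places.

The gap is 8 − (1) = 7 steps, so the factor is 1.74^7.
17.052 × 1.74⁷ = 17.052 × 48.28861 ≈ 823.417

823.42px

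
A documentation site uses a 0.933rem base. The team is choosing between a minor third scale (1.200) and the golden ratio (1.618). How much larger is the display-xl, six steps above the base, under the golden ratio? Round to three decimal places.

Minor third: 0.933 × 1.200⁶ = 2.78592rem
Golden ratio: 0.933 × 1.618⁶ = 16.73990rem
Difference: 16.73990 − 2.78592 = 13.95398rem

13.954rem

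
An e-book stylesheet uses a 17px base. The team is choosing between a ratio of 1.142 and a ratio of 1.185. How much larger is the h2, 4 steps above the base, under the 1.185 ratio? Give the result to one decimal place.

At 1.142: 17.0 × 1.142⁴ = 28.914px
At 1.185: 17.0 × 1.185⁴ = 33.521px
Difference: 33.521 − 28.914 = 4.607px

4.6px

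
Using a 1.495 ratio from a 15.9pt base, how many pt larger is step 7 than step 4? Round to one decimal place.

Step 4: 15.9 × 1.495⁴ = 79.426pt
Step 7: 15.9 × 1.495⁷ = 265.391pt
Difference: 265.391 − 79.426 = 185.965pt

186.0pt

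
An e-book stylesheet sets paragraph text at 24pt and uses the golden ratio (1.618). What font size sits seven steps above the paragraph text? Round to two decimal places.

Each step on a modular scale multiplies by the ratio, so the size n steps from the base is base × ratioⁿ.
24.0 × 1.618⁷ = 24.0 × 29.03017 ≈ 696.72

696.72pt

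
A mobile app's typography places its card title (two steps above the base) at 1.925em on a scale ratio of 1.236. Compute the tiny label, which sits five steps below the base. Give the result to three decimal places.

0.437em

Moving from step +2 to step -5 is 7 steps down, so divide by r⁷.
1.925 ÷ 1.236⁷ = 1.925 ÷ 4.40686 ≈ 0.437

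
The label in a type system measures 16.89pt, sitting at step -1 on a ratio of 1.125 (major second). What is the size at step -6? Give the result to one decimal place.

9.4pt

Moving from step -1 to step -6 is 5 steps down, so divide by r⁵.
16.89 ÷ 1.125⁵ = 16.89 ÷ 1.80203 ≈ 9.373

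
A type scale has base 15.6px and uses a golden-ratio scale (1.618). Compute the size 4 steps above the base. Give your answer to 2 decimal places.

106.92px

15.6 × 1.618⁴ = 15.6 × 6.85353 ≈ 106.92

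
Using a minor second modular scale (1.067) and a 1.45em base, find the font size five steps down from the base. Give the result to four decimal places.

1.0484em

1.45 ÷ 1.067⁵ = 1.45 ÷ 1.38300 ≈ 1.0484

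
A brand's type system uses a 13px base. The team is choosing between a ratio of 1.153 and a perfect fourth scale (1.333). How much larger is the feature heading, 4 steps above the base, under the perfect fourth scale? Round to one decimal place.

18.1px

At 1.153: 13.0 × 1.153⁴ = 22.975px
Perfect fourth: 13.0 × 1.333⁴ = 41.045px
Difference: 41.045 − 22.975 = 18.070px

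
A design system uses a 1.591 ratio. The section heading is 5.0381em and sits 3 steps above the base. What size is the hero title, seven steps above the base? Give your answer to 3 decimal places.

5.0381 × 1.591⁴ = 5.0381 × 6.40738 ≈ 32.281

32.281em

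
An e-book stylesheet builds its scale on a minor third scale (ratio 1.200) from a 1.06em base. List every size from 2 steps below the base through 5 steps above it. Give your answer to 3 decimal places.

0.736em, 0.883em, 1.060em, 1.272em, 1.526em, 1.832em, 2.198em, 2.638em

Step -2: 1.06 ÷ 1.200² = 0.736
Step -1: 1.06 ÷ 1.200 = 0.883
Step 0: 1.06em
Step 1: 1.06 × 1.200 = 1.272
Step 2: 1.06 × 1.200² = 1.526
Step 3: 1.06 × 1.200³ = 1.832
Step 4: 1.06 × 1.200⁴ = 2.198
Step 5: 1.06 × 1.200⁵ = 2.638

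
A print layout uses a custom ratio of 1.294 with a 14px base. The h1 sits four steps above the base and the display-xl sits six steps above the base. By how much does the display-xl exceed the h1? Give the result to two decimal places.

26.47px

Step 4: 14.0 × 1.294⁴ = 39.2523px
Step 6: 14.0 × 1.294⁶ = 65.7255px
Difference: 65.7255 − 39.2523 = 26.4732px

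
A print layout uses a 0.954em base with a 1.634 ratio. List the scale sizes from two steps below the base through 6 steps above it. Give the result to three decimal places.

0.357em, 0.584em, 0.954em, 1.559em, 2.547em, 4.162em, 6.801em, 11.112em, 18.158em

Step -2: 0.954 ÷ 1.634² = 0.357
Step -1: 0.954 ÷ 1.634 = 0.584
Step 0: 0.954em
Step 1: 0.954 × 1.634 = 1.559
Step 2: 0.954 × 1.634² = 2.547
Step 3: 0.954 × 1.634³ = 4.162
Step 4: 0.954 × 1.634⁴ = 6.801
Step 5: 0.954 × 1.634⁵ = 11.112
Step 6: 0.954 × 1.634⁶ = 18.158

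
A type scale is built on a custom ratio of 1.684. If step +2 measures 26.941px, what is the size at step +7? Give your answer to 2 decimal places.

26.941 × 1.684⁵ = 26.941 × 13.54286 ≈ 364.858

364.86px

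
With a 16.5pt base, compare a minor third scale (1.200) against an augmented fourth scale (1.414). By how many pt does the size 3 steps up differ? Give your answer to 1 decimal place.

18.1pt

Minor third: 16.5 × 1.200³ = 28.512pt
Augmented fourth: 16.5 × 1.414³ = 46.648pt
Difference: 46.648 − 28.512 = 18.136pt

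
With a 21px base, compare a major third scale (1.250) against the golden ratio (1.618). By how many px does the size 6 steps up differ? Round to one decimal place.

Major third: 21.0 × 1.250⁶ = 80.109px
Golden ratio: 21.0 × 1.618⁶ = 376.782px
Difference: 376.782 − 80.109 = 296.673px

296.7px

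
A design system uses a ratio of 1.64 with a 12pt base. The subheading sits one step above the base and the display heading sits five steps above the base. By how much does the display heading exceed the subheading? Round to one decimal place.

122.7pt

Step 1: 12.0 × 1.64 = 19.680pt
Step 5: 12.0 × 1.64⁵ = 142.364pt
Difference: 142.364 − 19.680 = 122.684pt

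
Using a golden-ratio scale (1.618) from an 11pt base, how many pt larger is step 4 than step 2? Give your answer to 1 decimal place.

Step 2: 11.0 × 1.618² = 28.797pt
Step 4: 11.0 × 1.618⁴ = 75.389pt
Difference: 75.389 − 28.797 = 46.592pt

46.6pt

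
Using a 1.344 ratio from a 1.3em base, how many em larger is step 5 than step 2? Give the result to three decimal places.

3.353em

Step 2: 1.3 × 1.344² = 2.34824em
Step 5: 1.3 × 1.344⁵ = 5.70085em
Difference: 5.70085 − 2.34824 = 3.35261em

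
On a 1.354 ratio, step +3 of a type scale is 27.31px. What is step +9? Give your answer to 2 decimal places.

27.31 × 1.354⁶ = 27.31 × 6.16186 ≈ 168.280

168.28px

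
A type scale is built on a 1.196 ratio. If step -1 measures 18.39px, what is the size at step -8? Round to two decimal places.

18.39 ÷ 1.196⁷ = 18.39 ÷ 3.50040 ≈ 5.254

5.25px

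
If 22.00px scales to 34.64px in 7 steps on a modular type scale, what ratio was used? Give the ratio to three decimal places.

1.067

r⁷ = 34.64 / 22.00, so r = (34.64/22.00)^(1/7).
r = 1.5745^(1/7) ≈ 1.0670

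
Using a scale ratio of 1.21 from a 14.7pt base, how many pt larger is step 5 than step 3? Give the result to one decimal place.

12.1pt

Step 3: 14.7 × 1.21³ = 26.042pt
Step 5: 14.7 × 1.21⁵ = 38.128pt
Difference: 38.128 − 26.042 = 12.086pt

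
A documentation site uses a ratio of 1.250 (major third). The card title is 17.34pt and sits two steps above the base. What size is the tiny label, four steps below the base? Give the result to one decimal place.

4.5pt

17.34 ÷ 1.250⁶ = 17.34 ÷ 3.81470 ≈ 4.546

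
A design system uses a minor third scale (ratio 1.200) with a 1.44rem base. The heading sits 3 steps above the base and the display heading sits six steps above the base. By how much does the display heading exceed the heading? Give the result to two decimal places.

1.81rem

Step 3: 1.44 × 1.200³ = 2.4883rem
Step 6: 1.44 × 1.200⁶ = 4.2998rem
Difference: 4.2998 − 2.4883 = 1.8115rem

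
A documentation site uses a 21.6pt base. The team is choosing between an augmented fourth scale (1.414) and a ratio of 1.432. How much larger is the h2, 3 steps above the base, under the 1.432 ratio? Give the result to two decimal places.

2.36pt

Augmented fourth: 21.6 × 1.414³ = 61.0664pt
At 1.432: 21.6 × 1.432³ = 63.4283pt
Difference: 63.4283 − 61.0664 = 2.3619pt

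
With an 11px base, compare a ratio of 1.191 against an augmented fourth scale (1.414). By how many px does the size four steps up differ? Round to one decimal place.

At 1.191: 11.0 × 1.191⁴ = 22.133px
Augmented fourth: 11.0 × 1.414⁴ = 43.973px
Difference: 43.973 − 22.133 = 21.840px

21.8px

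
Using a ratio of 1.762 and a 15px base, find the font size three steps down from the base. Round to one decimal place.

Each step on a modular scale multiplies by the ratio, so the size n steps from the base is base × ratioⁿ.
15.0 ÷ 1.762³ = 15.0 ÷ 5.47038 ≈ 2.74

2.7px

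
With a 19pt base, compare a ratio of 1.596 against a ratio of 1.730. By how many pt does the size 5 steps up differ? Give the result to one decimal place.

97.7pt

At 1.596: 19.0 × 1.596⁵ = 196.751pt
At 1.730: 19.0 × 1.730⁵ = 294.431pt
Difference: 294.431 − 196.751 = 97.680pt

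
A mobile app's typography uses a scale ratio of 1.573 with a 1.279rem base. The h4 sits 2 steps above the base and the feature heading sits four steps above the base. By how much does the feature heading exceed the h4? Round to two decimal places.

4.67rem

Step 2: 1.279 × 1.573² = 3.1647rem
Step 4: 1.279 × 1.573⁴ = 7.8304rem
Difference: 7.8304 − 3.1647 = 4.6657rem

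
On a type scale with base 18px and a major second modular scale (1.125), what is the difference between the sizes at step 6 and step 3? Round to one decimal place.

10.9px

Step 3: 18.0 × 1.125³ = 25.629px
Step 6: 18.0 × 1.125⁶ = 36.491px
Difference: 36.491 − 25.629 = 10.862px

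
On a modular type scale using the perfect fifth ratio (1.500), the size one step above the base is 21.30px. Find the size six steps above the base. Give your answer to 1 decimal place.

21.30 × 1.500⁵ = 21.30 × 7.59375 ≈ 161.747

161.7px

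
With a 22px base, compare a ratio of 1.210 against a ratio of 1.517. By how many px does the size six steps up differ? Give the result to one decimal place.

199.1px

At 1.210: 22.0 × 1.210⁶ = 69.045px
At 1.517: 22.0 × 1.517⁶ = 268.124px
Difference: 268.124 − 69.045 = 199.079px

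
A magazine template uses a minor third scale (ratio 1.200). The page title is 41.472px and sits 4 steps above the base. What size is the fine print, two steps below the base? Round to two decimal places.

41.472 ÷ 1.200⁶ = 41.472 ÷ 2.98598 ≈ 13.889

13.89px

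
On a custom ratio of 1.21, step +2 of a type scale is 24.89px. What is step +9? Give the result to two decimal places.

94.52px

Moving from step +2 to step +9 is 7 steps up, so multiply by r⁷.
24.89 × 1.21⁷ = 24.89 × 3.79750 ≈ 94.520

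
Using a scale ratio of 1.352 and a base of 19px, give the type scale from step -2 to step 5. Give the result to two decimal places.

10.39px, 14.05px, 19.00px, 25.69px, 34.73px, 46.96px, 63.48px, 85.83px

Step -2: 19.0 ÷ 1.352² = 10.39
Step -1: 19.0 ÷ 1.352 = 14.05
Step 0: 19px
Step 1: 19.0 × 1.352 = 25.69
Step 2: 19.0 × 1.352² = 34.73
Step 3: 19.0 × 1.352³ = 46.96
Step 4: 19.0 × 1.352⁴ = 63.48
Step 5: 19.0 × 1.352⁵ = 85.83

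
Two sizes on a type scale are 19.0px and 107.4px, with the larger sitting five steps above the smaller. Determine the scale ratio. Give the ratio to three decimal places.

r⁵ = 107.4 / 19.0, so r = (107.4/19.0)^(1/5).
r = 5.6526^(1/5) ≈ 1.4140

1.414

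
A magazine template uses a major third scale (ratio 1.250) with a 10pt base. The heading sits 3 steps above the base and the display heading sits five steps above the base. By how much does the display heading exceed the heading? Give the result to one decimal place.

Step 3: 10.0 × 1.250³ = 19.531pt
Step 5: 10.0 × 1.250⁵ = 30.518pt
Difference: 30.518 − 19.531 = 10.987pt

11.0pt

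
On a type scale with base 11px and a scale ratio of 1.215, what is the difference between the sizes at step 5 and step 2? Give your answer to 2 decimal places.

Step 2: 11.0 × 1.215² = 16.2385px
Step 5: 11.0 × 1.215⁵ = 29.1255px
Difference: 29.1255 − 16.2385 = 12.8870px

12.89px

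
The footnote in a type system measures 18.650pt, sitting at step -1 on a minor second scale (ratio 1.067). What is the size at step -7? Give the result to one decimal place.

12.6pt

18.650 ÷ 1.067⁶ = 18.650 ÷ 1.47566 ≈ 12.638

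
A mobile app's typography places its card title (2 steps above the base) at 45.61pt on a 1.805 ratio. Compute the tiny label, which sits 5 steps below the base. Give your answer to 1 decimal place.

The gap is -5 − (2) = -7 steps, so the factor is 1.805^-7.
45.61 ÷ 1.805⁷ = 45.61 ÷ 62.42240 ≈ 0.731

0.7pt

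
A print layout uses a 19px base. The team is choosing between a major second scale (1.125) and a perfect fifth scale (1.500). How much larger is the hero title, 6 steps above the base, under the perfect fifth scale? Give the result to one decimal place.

Major second: 19.0 × 1.125⁶ = 38.518px
Perfect fifth: 19.0 × 1.500⁶ = 216.422px
Difference: 216.422 − 38.518 = 177.904px

177.9px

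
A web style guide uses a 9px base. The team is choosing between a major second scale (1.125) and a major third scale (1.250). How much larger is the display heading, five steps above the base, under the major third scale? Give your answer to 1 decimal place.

Major second: 9.0 × 1.125⁵ = 16.218px
Major third: 9.0 × 1.250⁵ = 27.466px
Difference: 27.466 − 16.218 = 11.248px

11.2px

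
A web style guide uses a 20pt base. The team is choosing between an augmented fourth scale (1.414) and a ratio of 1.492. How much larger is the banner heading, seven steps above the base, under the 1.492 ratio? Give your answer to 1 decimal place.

Augmented fourth: 20.0 × 1.414⁷ = 226.035pt
At 1.492: 20.0 × 1.492⁷ = 329.164pt
Difference: 329.164 − 226.035 = 103.129pt

103.1pt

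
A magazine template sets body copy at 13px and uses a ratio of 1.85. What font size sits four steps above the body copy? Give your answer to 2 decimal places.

152.28px

A modular type scale is a geometric sequence: sizeₙ = base × rⁿ.
13.0 × 1.85⁴ = 13.0 × 11.71351 ≈ 152.28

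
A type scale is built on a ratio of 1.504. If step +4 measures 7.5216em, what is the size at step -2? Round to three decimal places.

The gap is -2 − (4) = -6 steps, so the factor is 1.504^-6.
7.5216 ÷ 1.504⁶ = 7.5216 ÷ 11.57409 ≈ 0.650

0.650em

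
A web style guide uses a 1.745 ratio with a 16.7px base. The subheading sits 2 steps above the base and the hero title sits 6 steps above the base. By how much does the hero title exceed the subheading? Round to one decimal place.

Step 2: 16.7 × 1.745² = 50.852px
Step 6: 16.7 × 1.745⁶ = 471.508px
Difference: 471.508 − 50.852 = 420.656px

420.7px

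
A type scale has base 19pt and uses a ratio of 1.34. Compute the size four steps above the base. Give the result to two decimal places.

Every step multiplies by the scale ratio.
19.0 × 1.34⁴ = 19.0 × 3.22418 ≈ 61.26

61.26pt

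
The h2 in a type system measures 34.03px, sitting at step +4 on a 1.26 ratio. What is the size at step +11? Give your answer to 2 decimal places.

171.58px

Moving from step +4 to step +11 is 7 steps up, so multiply by r⁷.
34.03 × 1.26⁷ = 34.03 × 5.04190 ≈ 171.576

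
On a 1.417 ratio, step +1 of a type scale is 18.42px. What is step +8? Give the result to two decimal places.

Moving from step +1 to step +8 is 7 steps up, so multiply by r⁷.
18.42 × 1.417⁷ = 18.42 × 11.47067 ≈ 211.290

211.29px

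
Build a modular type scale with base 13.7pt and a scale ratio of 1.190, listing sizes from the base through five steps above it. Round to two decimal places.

Step 0: 13.7pt
Step 1: 13.7 × 1.190 = 16.30
Step 2: 13.7 × 1.190² = 19.40
Step 3: 13.7 × 1.190³ = 23.09
Step 4: 13.7 × 1.190⁴ = 27.47
Step 5: 13.7 × 1.190⁵ = 32.69

13.70pt, 16.30pt, 19.40pt, 23.09pt, 27.47pt, 32.69pt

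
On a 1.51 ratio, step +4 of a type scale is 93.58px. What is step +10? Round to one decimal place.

1109.3px

Moving from step +4 to step +10 is 6 steps up, so multiply by r⁶.
93.58 × 1.51⁶ = 93.58 × 11.85391 ≈ 1109.289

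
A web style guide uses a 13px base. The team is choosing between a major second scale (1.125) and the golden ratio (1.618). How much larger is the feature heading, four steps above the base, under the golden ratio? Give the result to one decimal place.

Major second: 13.0 × 1.125⁴ = 20.823px
Golden ratio: 13.0 × 1.618⁴ = 89.096px
Difference: 89.096 − 20.823 = 68.273px

68.3px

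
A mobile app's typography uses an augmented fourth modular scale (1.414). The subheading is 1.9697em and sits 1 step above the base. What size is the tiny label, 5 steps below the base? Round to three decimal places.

The gap is -5 − (1) = -6 steps, so the factor is 1.414^-6.
1.9697 ÷ 1.414⁶ = 1.9697 ÷ 7.99275 ≈ 0.246

0.246em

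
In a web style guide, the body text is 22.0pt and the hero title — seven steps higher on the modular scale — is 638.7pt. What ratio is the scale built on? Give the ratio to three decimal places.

1.618

The ratio satisfies 22.0 × r⁷ = 638.7, so r = (638.7 / 22.0)^(1/7).
r = 29.0318^(1/7) ≈ 1.6180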